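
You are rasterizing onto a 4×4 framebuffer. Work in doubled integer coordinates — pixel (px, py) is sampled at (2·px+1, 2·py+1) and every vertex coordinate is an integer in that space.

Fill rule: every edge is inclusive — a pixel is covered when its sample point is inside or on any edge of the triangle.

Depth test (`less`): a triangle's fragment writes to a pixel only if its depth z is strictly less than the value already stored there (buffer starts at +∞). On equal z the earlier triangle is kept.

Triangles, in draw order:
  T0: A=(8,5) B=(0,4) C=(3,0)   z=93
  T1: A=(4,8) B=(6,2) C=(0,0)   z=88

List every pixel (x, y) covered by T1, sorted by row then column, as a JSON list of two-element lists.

T0:
  2·area = 35
  edge (8, 5)→(0, 4): d=(-8,-1) inclusive
  edge (0, 4)→(3, 0): d=(3,-4) inclusive
  edge (3, 0)→(8, 5): d=(5,5) inclusive
    (1,0)@(3, 1): e=[27,3,5] → #
    (2,0)@(5, 1): e=[29,11,-5] → ·
    (0,1)@(1, 3): e=[9,1,25] → #
    (2,1)@(5, 3): e=[13,17,5] → #
    (3,1)@(7, 3): e=[15,25,-5] → ·
    (0,2)@(1, 5): e=[-7,7,35] → ·
    (1,2)@(3, 5): e=[-5,15,25] → ·
    (2,2)@(5, 5): e=[-3,23,15] → ·
  covered (4 px):
    · # · ·
    # # # ·
    · · · ·
    · · · ·
T1:
  2·area = 40  (B↔C swapped to make it positive)
  edge (4, 8)→(0, 0): d=(-4,-8) inclusive
  edge (0, 0)→(6, 2): d=(6,2) inclusive
  edge (6, 2)→(4, 8): d=(-2,6) inclusive
    (0,0)@(1, 1): e=[4,4,32] → #
    (1,0)@(3, 1): e=[20,0,20] → #  [on edge]
    (2,0)@(5, 1): e=[36,-4,8] → ·
    (0,1)@(1, 3): e=[-4,16,28] → ·
    (1,1)@(3, 3): e=[12,12,16] → #
    (2,1)@(5, 3): e=[28,8,4] → #
    (3,1)@(7, 3): e=[44,4,-8] → ·
    (1,2)@(3, 5): e=[4,24,12] → #
    (2,2)@(5, 5): e=[20,20,0] → #  [on edge]
    (3,2)@(7, 5): e=[36,16,-12] → ·
    (1,3)@(3, 7): e=[-4,36,8] → ·
    (2,3)@(5, 7): e=[12,32,-4] → ·
  covered (6 px):
    # # · ·
    · # # ·
    · # # ·
    · · · ·

Result: [[0,0],[1,0],[1,1],[2,1],[1,2],[2,2]]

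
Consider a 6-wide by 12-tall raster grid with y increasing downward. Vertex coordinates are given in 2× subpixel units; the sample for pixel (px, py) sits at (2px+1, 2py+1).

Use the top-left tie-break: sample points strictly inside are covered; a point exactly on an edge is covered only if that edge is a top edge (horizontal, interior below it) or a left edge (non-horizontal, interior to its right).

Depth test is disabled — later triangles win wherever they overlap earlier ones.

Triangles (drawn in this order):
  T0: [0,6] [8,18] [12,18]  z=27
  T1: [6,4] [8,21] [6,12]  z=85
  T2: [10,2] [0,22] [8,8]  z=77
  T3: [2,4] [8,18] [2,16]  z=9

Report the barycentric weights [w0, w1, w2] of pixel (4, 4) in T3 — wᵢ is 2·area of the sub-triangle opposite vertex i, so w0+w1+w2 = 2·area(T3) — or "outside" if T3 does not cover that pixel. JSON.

T0:
  2·area = 48  (B↔C swapped to make it positive)
  edge (0, 6)→(12, 18): d=(12,12) right/bottom  bias=-1
  edge (12, 18)→(8, 18): d=(-4,0) right/bottom  bias=-1
  edge (8, 18)→(0, 6): d=(-8,-12) top-left  bias=+0
    (0,3)@(1, 7): e=[0,44,4] → ·  [on edge]
    (1,4)@(3, 9): e=[0,36,12] → ·  [on edge]
    (2,5)@(5, 11): e=[0,28,20] → ·  [on edge]
    (2,6)@(5, 13): e=[24,20,4] → █
    (3,6)@(7, 13): e=[0,20,28] → ·  [on edge]
    (2,7)@(5, 15): e=[48,12,-12] → ·
    (3,7)@(7, 15): e=[24,12,12] → █
    (4,7)@(9, 15): e=[0,12,36] → ·  [on edge]
    (3,8)@(7, 17): e=[48,4,-4] → ·
    (4,8)@(9, 17): e=[24,4,20] → █
    (5,8)@(11, 17): e=[0,4,44] → ·  [on edge]
    (4,9)@(9, 19): e=[48,-4,4] → ·
  covered (3 px):
    · · · · · ·
    · · · · · ·
    · · · · · ·
    · · · · · ·
    · · · · · ·
    · · · · · ·
    · · █ · · ·
    · · · █ · ·
    · · · · █ ·
    · · · · · ·
    · · · · · ·
    · · · · · ·
T1:
  2·area = 16
  edge (6, 4)→(8, 21): d=(2,17) right/bottom  bias=-1
  edge (8, 21)→(6, 12): d=(-2,-9) top-left  bias=+0
  edge (6, 12)→(6, 4): d=(0,-8) top-left  bias=+0
    (3,6)@(7, 13): e=[1,7,8] → █
    (4,6)@(9, 13): e=[-33,25,24] → ·
    (3,7)@(7, 15): e=[5,3,8] → █
    (4,7)@(9, 15): e=[-29,21,24] → ·
    (3,8)@(7, 17): e=[9,-1,8] → ·
  covered (2 px):
    · · · · · ·
    · · · · · ·
    · · · · · ·
    · · · · · ·
    · · · · · ·
    · · · · · ·
    · · · █ · ·
    · · · █ · ·
    · · · · · ·
    · · · · · ·
    · · · · · ·
    · · · · · ·
T2:
  2·area = 20  (B↔C swapped to make it positive)
  edge (10, 2)→(8, 8): d=(-2,6) right/bottom  bias=-1
  edge (8, 8)→(0, 22): d=(-8,14) right/bottom  bias=-1
  edge (0, 22)→(10, 2): d=(10,-20) top-left  bias=+0
    (4,2)@(9, 5): e=[0,10,10] → ·  [on edge]
    (3,4)@(7, 9): e=[4,6,10] → █
    (4,4)@(9, 9): e=[-8,-22,50] → ·
    (3,5)@(7, 11): e=[0,-10,30] → ·  [on edge]
    (2,6)@(5, 13): e=[8,2,10] → █
    (3,6)@(7, 13): e=[-4,-26,50] → ·
    (2,7)@(5, 15): e=[4,-14,30] → ·
    (2,8)@(5, 17): e=[0,-30,50] → ·  [on edge]
    (1,11)@(3, 23): e=[0,-50,70] → ·  [on edge]
  covered (2 px):
    · · · · · ·
    · · · · · ·
    · · · · · ·
    · · · · · ·
    · · · █ · ·
    · · · · · ·
    · · █ · · ·
    · · · · · ·
    · · · · · ·
    · · · · · ·
    · · · · · ·
    · · · · · ·
T3:
  2·area = 72
  edge (2, 4)→(8, 18): d=(6,14) right/bottom  bias=-1
  edge (8, 18)→(2, 16): d=(-6,-2) top-left  bias=+0
  edge (2, 16)→(2, 4): d=(0,-12) top-left  bias=+0
    (1,3)@(3, 7): e=[4,56,12] → █
    (2,3)@(5, 7): e=[-24,60,36] → ·
    (1,4)@(3, 9): e=[16,44,12] → █
    (2,4)@(5, 9): e=[-12,48,36] → ·
    (1,5)@(3, 11): e=[28,32,12] → █
    (2,5)@(5, 11): e=[0,36,36] → ·  [on edge]
    (1,6)@(3, 13): e=[40,20,12] → █
    (2,6)@(5, 13): e=[12,24,36] → █
    (3,6)@(7, 13): e=[-16,28,60] → ·
    (1,7)@(3, 15): e=[52,8,12] → █
    (3,7)@(7, 15): e=[-4,16,60] → ·
    (1,8)@(3, 17): e=[64,-4,12] → ·
    (2,8)@(5, 17): e=[36,0,36] → █  [on edge]
    (5,9)@(11, 19): e=[-36,0,108] → ·  [on edge]
  covered (9 px):
    · · · · · ·
    · · · · · ·
    · · · · · ·
    · █ · · · ·
    · █ · · · ·
    · █ · · · ·
    · █ █ · · ·
    · █ █ · · ·
    · · █ █ · ·
    · · · · · ·
    · · · · · ·
    · · · · · ·

Final: "outside"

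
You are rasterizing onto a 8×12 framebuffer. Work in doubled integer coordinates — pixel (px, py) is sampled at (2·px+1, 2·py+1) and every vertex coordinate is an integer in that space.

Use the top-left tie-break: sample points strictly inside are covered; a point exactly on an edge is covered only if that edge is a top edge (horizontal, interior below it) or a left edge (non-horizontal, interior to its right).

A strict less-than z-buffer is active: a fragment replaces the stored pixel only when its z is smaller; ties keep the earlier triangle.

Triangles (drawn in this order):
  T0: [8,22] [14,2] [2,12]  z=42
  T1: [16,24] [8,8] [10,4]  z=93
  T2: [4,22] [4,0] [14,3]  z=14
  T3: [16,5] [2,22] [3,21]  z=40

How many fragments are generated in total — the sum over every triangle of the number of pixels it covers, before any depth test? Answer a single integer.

T0:
  2·area = 180  (B↔C swapped to make it positive)
  edge (8, 22)→(2, 12): d=(-6,-10) top-left  bias=+0
  edge (2, 12)→(14, 2): d=(12,-10) top-left  bias=+0
  edge (14, 2)→(8, 22): d=(-6,20) right/bottom  bias=-1
    (6,1)@(13, 3): e=[164,2,14] → #
    (7,1)@(15, 3): e=[184,22,-26] → ·
    (5,2)@(11, 5): e=[132,6,42] → #
    (7,2)@(15, 5): e=[172,46,-38] → ·
    (4,3)@(9, 7): e=[100,10,70] → #
    (6,3)@(13, 7): e=[140,50,-10] → ·
    (3,4)@(7, 9): e=[68,14,98] → #
    (6,4)@(13, 9): e=[128,74,-22] → ·
    (2,5)@(5, 11): e=[36,18,126] → #
    (6,5)@(13, 11): e=[116,98,-34] → ·
    (1,6)@(3, 13): e=[4,22,154] → #
    (5,6)@(11, 13): e=[84,102,-6] → ·
    (2,8)@(5, 17): e=[0,90,90] → #  [on edge]
  covered (23 px):
    · · · · · · · ·
    · · · · · · # ·
    · · · · · # # ·
    · · · · # # · ·
    · · · # # # · ·
    · · # # # # · ·
    · # # # # · · ·
    · · # # # · · ·
    · · # # # · · ·
    · · · # · · · ·
    · · · · · · · ·
    · · · · · · · ·
T1:
  2·area = 64
  edge (16, 24)→(8, 8): d=(-8,-16) top-left  bias=+0
  edge (8, 8)→(10, 4): d=(2,-4) top-left  bias=+0
  edge (10, 4)→(16, 24): d=(6,20) right/bottom  bias=-1
    (4,3)@(9, 7): e=[24,2,38] → #
    (5,3)@(11, 7): e=[56,10,-2] → ·
    (4,4)@(9, 9): e=[8,6,50] → #
    (5,4)@(11, 9): e=[40,14,10] → #
    (6,4)@(13, 9): e=[72,22,-30] → ·
    (4,5)@(9, 11): e=[-8,10,62] → ·
    (5,5)@(11, 11): e=[24,18,22] → #
    (6,5)@(13, 11): e=[56,26,-18] → ·
    (5,6)@(11, 13): e=[8,22,34] → #
    (6,6)@(13, 13): e=[40,30,-6] → ·
    (5,7)@(11, 15): e=[-8,26,46] → ·
    (6,7)@(13, 15): e=[24,34,6] → #
  covered (8 px):
    · · · · · · · ·
    · · · · · · · ·
    · · · · · · · ·
    · · · · # · · ·
    · · · · # # · ·
    · · · · · # · ·
    · · · · · # · ·
    · · · · · · # ·
    · · · · · · # ·
    · · · · · · · ·
    · · · · · · · #
    · · · · · · · ·
T2:
  2·area = 220
  edge (4, 22)→(4, 0): d=(0,-22) top-left  bias=+0
  edge (4, 0)→(14, 3): d=(10,3) right/bottom  bias=-1
  edge (14, 3)→(4, 22): d=(-10,19) right/bottom  bias=-1
    (2,0)@(5, 1): e=[22,7,191] → #
    (3,0)@(7, 1): e=[66,1,153] → #
    (4,0)@(9, 1): e=[110,-5,115] → ·
    (2,1)@(5, 3): e=[22,27,171] → #
    (4,1)@(9, 3): e=[110,15,95] → #
    (5,1)@(11, 3): e=[154,9,57] → #
    (6,1)@(13, 3): e=[198,3,19] → #
    (7,1)@(15, 3): e=[242,-3,-19] → ·
    (2,2)@(5, 5): e=[22,47,151] → #
    (6,2)@(13, 5): e=[198,23,-1] → ·
    (2,3)@(5, 7): e=[22,67,131] → #
    (6,3)@(13, 7): e=[198,43,-21] → ·
  covered (27 px):
    · · # # · · · ·
    · · # # # # # ·
    · · # # # # · ·
    · · # # # # · ·
    · · # # # · · ·
    · · # # # · · ·
    · · # # · · · ·
    · · # # · · · ·
    · · # · · · · ·
    · · # · · · · ·
    · · · · · · · ·
    · · · · · · · ·
T3:
  2·area = 3  (B↔C swapped to make it positive)
  edge (16, 5)→(3, 21): d=(-13,16) right/bottom  bias=-1
  edge (3, 21)→(2, 22): d=(-1,1) right/bottom  bias=-1
  edge (2, 22)→(16, 5): d=(14,-17) top-left  bias=+0
    (7,4)@(15, 9): e=[-36,0,39] → ·  [on edge]
    (6,5)@(13, 11): e=[-30,0,33] → ·  [on edge]
    (5,6)@(11, 13): e=[-24,0,27] → ·  [on edge]
    (4,7)@(9, 15): e=[-18,0,21] → ·  [on edge]
    (3,8)@(7, 17): e=[-12,0,15] → ·  [on edge]
    (2,9)@(5, 19): e=[-6,0,9] → ·  [on edge]
    (1,10)@(3, 21): e=[0,0,3] → ·  [on edge]
    (0,11)@(1, 23): e=[6,0,-3] → ·  [on edge]
  covered (0 px):
    · · · · · · · ·
    · · · · · · · ·
    · · · · · · · ·
    · · · · · · · ·
    · · · · · · · ·
    · · · · · · · ·
    · · · · · · · ·
    · · · · · · · ·
    · · · · · · · ·
    · · · · · · · ·
    · · · · · · · ·
    · · · · · · · ·

Final: 58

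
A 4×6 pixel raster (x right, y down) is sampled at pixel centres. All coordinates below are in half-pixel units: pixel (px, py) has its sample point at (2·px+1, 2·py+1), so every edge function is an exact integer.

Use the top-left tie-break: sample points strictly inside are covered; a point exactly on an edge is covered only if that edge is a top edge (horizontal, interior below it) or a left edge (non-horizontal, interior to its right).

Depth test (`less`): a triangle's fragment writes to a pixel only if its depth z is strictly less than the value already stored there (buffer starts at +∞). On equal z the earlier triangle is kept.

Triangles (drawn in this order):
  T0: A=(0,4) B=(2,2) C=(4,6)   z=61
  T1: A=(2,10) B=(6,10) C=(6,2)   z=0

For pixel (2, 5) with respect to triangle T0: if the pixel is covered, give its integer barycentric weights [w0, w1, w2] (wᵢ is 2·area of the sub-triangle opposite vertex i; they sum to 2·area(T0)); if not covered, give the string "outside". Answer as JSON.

T0:
  2·area = 12
  edge (0, 4)→(2, 2): d=(2,-2) top-left  bias=+0
  edge (2, 2)→(4, 6): d=(2,4) right/bottom  bias=-1
  edge (4, 6)→(0, 4): d=(-4,-2) top-left  bias=+0
    (1,0)@(3, 1): e=[0,-6,18] → ·  [on edge]
    (0,1)@(1, 3): e=[0,6,6] → █  [on edge]
    (1,1)@(3, 3): e=[4,-2,10] → ·
    (0,2)@(1, 5): e=[4,10,-2] → ·
    (1,2)@(3, 5): e=[8,2,2] → █
    (2,2)@(5, 5): e=[12,-6,6] → ·
    (1,3)@(3, 7): e=[12,6,-6] → ·
  covered (2 px):
    · · · ·
    █ · · ·
    · █ · ·
    · · · ·
    · · · ·
    · · · ·
T1:
  2·area = 32  (B↔C swapped to make it positive)
  edge (2, 10)→(6, 2): d=(4,-8) top-left  bias=+0
  edge (6, 2)→(6, 10): d=(0,8) right/bottom  bias=-1
  edge (6, 10)→(2, 10): d=(-4,0) right/bottom  bias=-1
    (2,2)@(5, 5): e=[4,8,20] → █
    (3,2)@(7, 5): e=[20,-8,20] → ·
    (2,3)@(5, 7): e=[12,8,12] → █
    (3,3)@(7, 7): e=[28,-8,12] → ·
    (1,4)@(3, 9): e=[4,24,4] → █
    (3,4)@(7, 9): e=[36,-8,4] → ·
    (1,5)@(3, 11): e=[12,24,-4] → ·
    (2,5)@(5, 11): e=[28,8,-4] → ·
  covered (4 px):
    · · · ·
    · · · ·
    · · █ ·
    · · █ ·
    · █ █ ·
    · · · ·

Final: "outside"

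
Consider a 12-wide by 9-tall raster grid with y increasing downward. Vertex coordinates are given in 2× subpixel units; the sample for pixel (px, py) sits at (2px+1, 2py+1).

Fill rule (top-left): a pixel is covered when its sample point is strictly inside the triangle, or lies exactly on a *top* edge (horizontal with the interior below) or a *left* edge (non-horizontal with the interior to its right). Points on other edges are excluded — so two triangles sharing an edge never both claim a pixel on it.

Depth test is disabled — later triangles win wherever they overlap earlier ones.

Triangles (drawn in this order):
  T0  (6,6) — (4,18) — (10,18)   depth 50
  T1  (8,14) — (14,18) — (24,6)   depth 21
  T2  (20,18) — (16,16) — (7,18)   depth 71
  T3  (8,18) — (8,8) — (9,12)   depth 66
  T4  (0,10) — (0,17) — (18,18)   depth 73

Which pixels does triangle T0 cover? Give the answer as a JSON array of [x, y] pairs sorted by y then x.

T0:
  2·area = 72  (B↔C swapped to make it positive)
  edge (6, 6)→(10, 18): d=(4,12) right/bottom  bias=-1
  edge (10, 18)→(4, 18): d=(-6,0) right/bottom  bias=-1
  edge (4, 18)→(6, 6): d=(2,-12) top-left  bias=+0
    (2,1)@(5, 3): e=[0,90,-18] → ·  [on edge]
    (3,4)@(7, 9): e=[0,54,18] → ·  [on edge]
    (3,5)@(7, 11): e=[8,42,22] → #
    (4,5)@(9, 11): e=[-16,42,46] → ·
    (2,6)@(5, 13): e=[40,30,2] → #
    (4,6)@(9, 13): e=[-8,30,50] → ·
    (2,7)@(5, 15): e=[48,18,6] → #
    (4,7)@(9, 15): e=[0,18,54] → ·  [on edge]
    (2,8)@(5, 17): e=[56,6,10] → #
    (4,8)@(9, 17): e=[8,6,58] → #
    (5,8)@(11, 17): e=[-16,6,82] → ·
  covered (8 px):
    · · · · · · · · · · · ·
    · · · · · · · · · · · ·
    · · · · · · · · · · · ·
    · · · · · · · · · · · ·
    · · · · · · · · · · · ·
    · · · # · · · · · · · ·
    · · # # · · · · · · · ·
    · · # # · · · · · · · ·
    · · # # # · · · · · · ·
T1:
  2·area = 112  (B↔C swapped to make it positive)
  edge (8, 14)→(24, 6): d=(16,-8) top-left  bias=+0
  edge (24, 6)→(14, 18): d=(-10,12) right/bottom  bias=-1
  edge (14, 18)→(8, 14): d=(-6,-4) top-left  bias=+0
    (11,3)@(23, 7): e=[8,2,102] → #
    (9,4)@(19, 9): e=[8,30,74] → #
    (10,4)@(21, 9): e=[24,6,82] → #
    (11,4)@(23, 9): e=[40,-18,90] → ·
    (7,5)@(15, 11): e=[8,58,46] → #
    (8,5)@(17, 11): e=[24,34,54] → #
    (10,5)@(21, 11): e=[56,-14,70] → ·
    (5,6)@(11, 13): e=[8,86,18] → #
    (6,6)@(13, 13): e=[24,62,26] → #
    (9,6)@(19, 13): e=[72,-10,50] → ·
    (5,7)@(11, 15): e=[40,66,6] → #
    (8,7)@(17, 15): e=[88,-6,30] → ·
  covered (14 px):
    · · · · · · · · · · · ·
    · · · · · · · · · · · ·
    · · · · · · · · · · · ·
    · · · · · · · · · · · #
    · · · · · · · · · # # ·
    · · · · · · · # # # · ·
    · · · · · # # # # · · ·
    · · · · · # # # · · · ·
    · · · · · · # · · · · ·
T2:
  2·area = 26  (B↔C swapped to make it positive)
  edge (20, 18)→(7, 18): d=(-13,0) right/bottom  bias=-1
  edge (7, 18)→(16, 16): d=(9,-2) top-left  bias=+0
  edge (16, 16)→(20, 18): d=(4,2) right/bottom  bias=-1
    (6,8)@(13, 17): e=[13,3,10] → #
    (7,8)@(15, 17): e=[13,7,6] → #
    (8,8)@(17, 17): e=[13,11,2] → #
    (9,8)@(19, 17): e=[13,15,-2] → ·
  covered (3 px):
    · · · · · · · · · · · ·
    · · · · · · · · · · · ·
    · · · · · · · · · · · ·
    · · · · · · · · · · · ·
    · · · · · · · · · · · ·
    · · · · · · · · · · · ·
    · · · · · · · · · · · ·
    · · · · · · · · · · · ·
    · · · · · · # # # · · ·
T3:
  2·area = 10
  edge (8, 18)→(8, 8): d=(0,-10) top-left  bias=+0
  edge (8, 8)→(9, 12): d=(1,4) right/bottom  bias=-1
  edge (9, 12)→(8, 18): d=(-1,6) right/bottom  bias=-1
  covered (0 px):
    · · · · · · · · · · · ·
    · · · · · · · · · · · ·
    · · · · · · · · · · · ·
    · · · · · · · · · · · ·
    · · · · · · · · · · · ·
    · · · · · · · · · · · ·
    · · · · · · · · · · · ·
    · · · · · · · · · · · ·
    · · · · · · · · · · · ·
T4:
  2·area = 126  (B↔C swapped to make it positive)
  edge (0, 10)→(18, 18): d=(18,8) right/bottom  bias=-1
  edge (18, 18)→(0, 17): d=(-18,-1) top-left  bias=+0
  edge (0, 17)→(0, 10): d=(0,-7) top-left  bias=+0
    (0,5)@(1, 11): e=[10,109,7] → #
    (1,5)@(3, 11): e=[-6,111,21] → ·
    (0,6)@(1, 13): e=[46,73,7] → #
    (1,6)@(3, 13): e=[30,75,21] → #
    (2,6)@(5, 13): e=[14,77,35] → #
    (3,6)@(7, 13): e=[-2,79,49] → ·
    (0,7)@(1, 15): e=[82,37,7] → #
    (3,7)@(7, 15): e=[34,43,49] → #
    (4,7)@(9, 15): e=[18,45,63] → #
    (5,7)@(11, 15): e=[2,47,77] → #
    (6,7)@(13, 15): e=[-14,49,91] → ·
    (0,8)@(1, 17): e=[118,1,7] → #
  covered (18 px):
    · · · · · · · · · · · ·
    · · · · · · · · · · · ·
    · · · · · · · · · · · ·
    · · · · · · · · · · · ·
    · · · · · · · · · · · ·
    # · · · · · · · · · · ·
    # # # · · · · · · · · ·
    # # # # # # · · · · · ·
    # # # # # # # # · · · ·

Answer: [[3,5],[2,6],[3,6],[2,7],[3,7],[2,8],[3,8],[4,8]]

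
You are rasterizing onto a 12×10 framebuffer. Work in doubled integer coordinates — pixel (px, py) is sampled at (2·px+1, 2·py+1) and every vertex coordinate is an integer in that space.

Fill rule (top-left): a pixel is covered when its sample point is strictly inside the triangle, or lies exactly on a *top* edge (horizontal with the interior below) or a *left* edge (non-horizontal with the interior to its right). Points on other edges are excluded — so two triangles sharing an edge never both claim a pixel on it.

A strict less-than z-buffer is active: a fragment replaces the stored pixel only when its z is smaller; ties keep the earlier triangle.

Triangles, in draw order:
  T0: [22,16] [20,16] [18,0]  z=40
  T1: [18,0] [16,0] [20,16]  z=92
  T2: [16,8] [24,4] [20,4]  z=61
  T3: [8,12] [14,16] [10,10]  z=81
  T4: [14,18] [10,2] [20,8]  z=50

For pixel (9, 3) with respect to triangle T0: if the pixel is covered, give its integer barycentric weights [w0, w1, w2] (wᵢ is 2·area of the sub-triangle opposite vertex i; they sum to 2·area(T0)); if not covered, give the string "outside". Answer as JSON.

T0:
  2·area = 32
  edge (22, 16)→(20, 16): d=(-2,0) right/bottom  bias=-1
  edge (20, 16)→(18, 0): d=(-2,-16) top-left  bias=+0
  edge (18, 0)→(22, 16): d=(4,16) right/bottom  bias=-1
    (9,2)@(19, 5): e=[22,6,4] → X
    (10,2)@(21, 5): e=[22,38,-28] → .
    (9,3)@(19, 7): e=[18,2,12] → X
    (10,3)@(21, 7): e=[18,34,-20] → .
    (9,4)@(19, 9): e=[14,-2,20] → .
    (10,6)@(21, 13): e=[6,22,4] → X
    (11,6)@(23, 13): e=[6,54,-28] → .
    (10,7)@(21, 15): e=[2,18,12] → X
    (11,7)@(23, 15): e=[2,50,-20] → .
    (10,8)@(21, 17): e=[-2,14,20] → .
  covered (4 px):
    . . . . . . . . . . . .
    . . . . . . . . . . . .
    . . . . . . . . . X . .
    . . . . . . . . . X . .
    . . . . . . . . . . . .
    . . . . . . . . . . . .
    . . . . . . . . . . X .
    . . . . . . . . . . X .
    . . . . . . . . . . . .
    . . . . . . . . . . . .
T1:
  2·area = 32  (B↔C swapped to make it positive)
  edge (18, 0)→(20, 16): d=(2,16) right/bottom  bias=-1
  edge (20, 16)→(16, 0): d=(-4,-16) top-left  bias=+0
  edge (16, 0)→(18, 0): d=(2,0) top-left  bias=+0
    (8,0)@(17, 1): e=[18,12,2] → X
    (9,0)@(19, 1): e=[-14,44,2] → .
    (8,1)@(17, 3): e=[22,4,6] → X
    (9,1)@(19, 3): e=[-10,36,6] → .
    (8,2)@(17, 5): e=[26,-4,10] → .
    (9,4)@(19, 9): e=[2,12,18] → X
    (10,4)@(21, 9): e=[-30,44,18] → .
    (9,5)@(19, 11): e=[6,4,22] → X
    (10,5)@(21, 11): e=[-26,36,22] → .
    (9,6)@(19, 13): e=[10,-4,26] → .
  covered (4 px):
    . . . . . . . . X . . .
    . . . . . . . . X . . .
    . . . . . . . . . . . .
    . . . . . . . . . . . .
    . . . . . . . . . X . .
    . . . . . . . . . X . .
    . . . . . . . . . . . .
    . . . . . . . . . . . .
    . . . . . . . . . . . .
    . . . . . . . . . . . .
T2:
  2·area = 16  (B↔C swapped to make it positive)
  edge (16, 8)→(20, 4): d=(4,-4) top-left  bias=+0
  edge (20, 4)→(24, 4): d=(4,0) top-left  bias=+0
  edge (24, 4)→(16, 8): d=(-8,4) right/bottom  bias=-1
    (11,0)@(23, 1): e=[0,-12,28] → .  [on edge]
    (10,1)@(21, 3): e=[0,-4,20] → .  [on edge]
    (9,2)@(19, 5): e=[0,4,12] → X  [on edge]
    (10,2)@(21, 5): e=[8,4,4] → X
    (11,2)@(23, 5): e=[16,4,-4] → .
    (8,3)@(17, 7): e=[0,12,4] → X  [on edge]
    (9,3)@(19, 7): e=[8,12,-4] → .
    (10,3)@(21, 7): e=[16,12,-12] → .
    (7,4)@(15, 9): e=[0,20,-4] → .  [on edge]
    (8,4)@(17, 9): e=[8,20,-12] → .
    (6,5)@(13, 11): e=[0,28,-12] → .  [on edge]
    (5,6)@(11, 13): e=[0,36,-20] → .  [on edge]
    (4,7)@(9, 15): e=[0,44,-28] → .  [on edge]
    (3,8)@(7, 17): e=[0,52,-36] → .  [on edge]
    (2,9)@(5, 19): e=[0,60,-44] → .  [on edge]
  covered (3 px):
    . . . . . . . . . . . .
    . . . . . . . . . . . .
    . . . . . . . . . X X .
    . . . . . . . . X . . .
    . . . . . . . . . . . .
    . . . . . . . . . . . .
    . . . . . . . . . . . .
    . . . . . . . . . . . .
    . . . . . . . . . . . .
    . . . . . . . . . . . .
T3:
  2·area = 20  (B↔C swapped to make it positive)
  edge (8, 12)→(10, 10): d=(2,-2) top-left  bias=+0
  edge (10, 10)→(14, 16): d=(4,6) right/bottom  bias=-1
  edge (14, 16)→(8, 12): d=(-6,-4) top-left  bias=+0
    (9,0)@(19, 1): e=[0,-90,110] → .  [on edge]
    (8,1)@(17, 3): e=[0,-70,90] → .  [on edge]
    (7,2)@(15, 5): e=[0,-50,70] → .  [on edge]
    (6,3)@(13, 7): e=[0,-30,50] → .  [on edge]
    (5,4)@(11, 9): e=[0,-10,30] → .  [on edge]
    (4,5)@(9, 11): e=[0,10,10] → X  [on edge]
    (5,5)@(11, 11): e=[4,-2,18] → .
    (3,6)@(7, 13): e=[0,30,-10] → .  [on edge]
    (4,6)@(9, 13): e=[4,18,-2] → .
    (5,6)@(11, 13): e=[8,6,6] → X
    (6,6)@(13, 13): e=[12,-6,14] → .
    (2,7)@(5, 15): e=[0,50,-30] → .  [on edge]
    (1,8)@(3, 17): e=[0,70,-50] → .  [on edge]
    (0,9)@(1, 19): e=[0,90,-70] → .  [on edge]
  covered (3 px):
    . . . . . . . . . . . .
    . . . . . . . . . . . .
    . . . . . . . . . . . .
    . . . . . . . . . . . .
    . . . . . . . . . . . .
    . . . . X . . . . . . .
    . . . . . X . . . . . .
    . . . . . . X . . . . .
    . . . . . . . . . . . .
    . . . . . . . . . . . .
T4:
  2·area = 136
  edge (14, 18)→(10, 2): d=(-4,-16) top-left  bias=+0
  edge (10, 2)→(20, 8): d=(10,6) right/bottom  bias=-1
  edge (20, 8)→(14, 18): d=(-6,10) right/bottom  bias=-1
    (5,1)@(11, 3): e=[12,4,120] → X
    (6,1)@(13, 3): e=[44,-8,100] → .
    (11,1)@(23, 3): e=[204,-68,0] → .  [on edge]
    (5,2)@(11, 5): e=[4,24,108] → X
    (6,2)@(13, 5): e=[36,12,88] → X
    (7,2)@(15, 5): e=[68,0,68] → .  [on edge]
    (5,3)@(11, 7): e=[-4,44,96] → .
    (6,3)@(13, 7): e=[28,32,76] → X
    (7,3)@(15, 7): e=[60,20,56] → X
    (8,3)@(17, 7): e=[92,8,36] → X
    (9,3)@(19, 7): e=[124,-4,16] → .
    (6,4)@(13, 9): e=[20,52,64] → X
    (8,6)@(17, 13): e=[68,68,0] → .  [on edge]
  covered (16 px):
    . . . . . . . . . . . .
    . . . . . X . . . . . .
    . . . . . X X . . . . .
    . . . . . . X X X . . .
    . . . . . . X X X X . .
    . . . . . . X X X . . .
    . . . . . . X X . . . .
    . . . . . . . X . . . .
    . . . . . . . . . . . .
    . . . . . . . . . . . .

Result: [2,12,18]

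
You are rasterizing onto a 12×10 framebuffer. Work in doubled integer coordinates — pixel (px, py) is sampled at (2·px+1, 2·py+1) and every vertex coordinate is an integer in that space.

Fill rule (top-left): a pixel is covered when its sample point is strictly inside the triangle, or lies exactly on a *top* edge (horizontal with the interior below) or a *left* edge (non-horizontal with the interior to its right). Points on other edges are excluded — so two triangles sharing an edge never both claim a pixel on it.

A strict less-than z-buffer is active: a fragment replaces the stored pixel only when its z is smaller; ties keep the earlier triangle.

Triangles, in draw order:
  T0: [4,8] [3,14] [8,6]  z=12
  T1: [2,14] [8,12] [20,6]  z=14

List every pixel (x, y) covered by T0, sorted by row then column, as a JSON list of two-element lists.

T0:
  2·area = 22  (B↔C swapped to make it positive)
  edge (4, 8)→(8, 6): d=(4,-2) top-left  bias=+0
  edge (8, 6)→(3, 14): d=(-5,8) right/bottom  bias=-1
  edge (3, 14)→(4, 8): d=(1,-6) top-left  bias=+0
    (3,3)@(7, 7): e=[2,3,17] → X
    (4,3)@(9, 7): e=[6,-13,29] → .
    (2,4)@(5, 9): e=[6,9,7] → X
    (3,4)@(7, 9): e=[10,-7,19] → .
    (2,5)@(5, 11): e=[14,-1,9] → .
  covered (2 px):
    . . . . . . . . . . . .
    . . . . . . . . . . . .
    . . . . . . . . . . . .
    . . . X . . . . . . . .
    . . X . . . . . . . . .
    . . . . . . . . . . . .
    . . . . . . . . . . . .
    . . . . . . . . . . . .
    . . . . . . . . . . . .
    . . . . . . . . . . . .
T1:
  2·area = 12  (B↔C swapped to make it positive)
  edge (2, 14)→(20, 6): d=(18,-8) top-left  bias=+0
  edge (20, 6)→(8, 12): d=(-12,6) right/bottom  bias=-1
  edge (8, 12)→(2, 14): d=(-6,2) right/bottom  bias=-1
    (11,3)@(23, 7): e=[42,-30,0] → .  [on edge]
    (8,4)@(17, 9): e=[30,-18,0] → .  [on edge]
    (4,5)@(9, 11): e=[2,6,4] → X
    (5,5)@(11, 11): e=[18,-6,0] → .  [on edge]
    (2,6)@(5, 13): e=[6,6,0] → .  [on edge]
    (4,6)@(9, 13): e=[38,-18,-8] → .
  covered (1 px):
    . . . . . . . . . . . .
    . . . . . . . . . . . .
    . . . . . . . . . . . .
    . . . . . . . . . . . .
    . . . . . . . . . . . .
    . . . . X . . . . . . .
    . . . . . . . . . . . .
    . . . . . . . . . . . .
    . . . . . . . . . . . .
    . . . . . . . . . . . .

Answer: [[3,3],[2,4]]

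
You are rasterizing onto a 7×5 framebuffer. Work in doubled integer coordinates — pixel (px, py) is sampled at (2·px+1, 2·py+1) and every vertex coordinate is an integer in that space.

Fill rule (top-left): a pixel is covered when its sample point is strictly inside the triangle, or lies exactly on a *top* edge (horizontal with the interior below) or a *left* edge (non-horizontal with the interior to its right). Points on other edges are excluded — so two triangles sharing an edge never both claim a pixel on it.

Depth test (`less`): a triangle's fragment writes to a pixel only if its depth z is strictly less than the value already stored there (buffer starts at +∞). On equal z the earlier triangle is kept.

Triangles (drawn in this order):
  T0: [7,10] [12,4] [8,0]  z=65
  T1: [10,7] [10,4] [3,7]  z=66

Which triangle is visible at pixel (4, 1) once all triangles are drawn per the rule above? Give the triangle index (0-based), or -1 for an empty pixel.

T0:
  2·area = 44  (B↔C swapped to make it positive)
  edge (7, 10)→(8, 0): d=(1,-10) top-left  bias=+0
  edge (8, 0)→(12, 4): d=(4,4) right/bottom  bias=-1
  edge (12, 4)→(7, 10): d=(-5,6) right/bottom  bias=-1
    (4,0)@(9, 1): e=[11,0,33] → .  [on edge]
    (4,1)@(9, 3): e=[13,8,23] → X
    (5,1)@(11, 3): e=[33,0,11] → .  [on edge]
    (4,2)@(9, 5): e=[15,16,13] → X
    (5,2)@(11, 5): e=[35,8,1] → X
    (6,2)@(13, 5): e=[55,0,-11] → .  [on edge]
    (4,3)@(9, 7): e=[17,24,3] → X
    (5,3)@(11, 7): e=[37,16,-9] → .
    (4,4)@(9, 9): e=[19,32,-7] → .
  covered (4 px):
    . . . . . . .
    . . . . X . .
    . . . . X X .
    . . . . X . .
    . . . . . . .
T1:
  2·area = 21  (B↔C swapped to make it positive)
  edge (10, 7)→(3, 7): d=(-7,0) right/bottom  bias=-1
  edge (3, 7)→(10, 4): d=(7,-3) top-left  bias=+0
  edge (10, 4)→(10, 7): d=(0,3) right/bottom  bias=-1
    (4,2)@(9, 5): e=[14,4,3] → X
    (5,2)@(11, 5): e=[14,10,-3] → .
    (0,3)@(1, 7): e=[0,-6,27] → .  [on edge]
    (1,3)@(3, 7): e=[0,0,21] → .  [on edge]
    (2,3)@(5, 7): e=[0,6,15] → .  [on edge]
    (3,3)@(7, 7): e=[0,12,9] → .  [on edge]
    (4,3)@(9, 7): e=[0,18,3] → .  [on edge]
    (5,3)@(11, 7): e=[0,24,-3] → .  [on edge]
    (6,3)@(13, 7): e=[0,30,-9] → .  [on edge]
  covered (1 px):
    . . . . . . .
    . . . . . . .
    . . . . X . .
    . . . . . . .
    . . . . . . .

Z-buffer (winner per pixel, '.' = empty):
  . . . . . . .
  . . . . 0 . .
  . . . . 0 0 .
  . . . . 0 . .
  . . . . . . .

Final: 0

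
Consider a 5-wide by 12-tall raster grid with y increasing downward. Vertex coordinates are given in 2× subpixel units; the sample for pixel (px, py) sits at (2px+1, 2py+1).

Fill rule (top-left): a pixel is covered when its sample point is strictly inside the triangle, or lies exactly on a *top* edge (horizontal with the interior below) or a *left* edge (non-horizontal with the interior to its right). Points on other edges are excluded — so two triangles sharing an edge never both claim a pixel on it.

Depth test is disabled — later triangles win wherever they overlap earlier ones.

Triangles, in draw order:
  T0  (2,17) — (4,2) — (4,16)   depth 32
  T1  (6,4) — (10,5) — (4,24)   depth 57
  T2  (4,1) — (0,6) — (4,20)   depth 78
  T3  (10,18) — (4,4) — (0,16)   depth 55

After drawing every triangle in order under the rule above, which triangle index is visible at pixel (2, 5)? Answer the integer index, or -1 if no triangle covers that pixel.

T0:
  2·area = 28
  edge (2, 17)→(4, 2): d=(2,-15) top-left  bias=+0
  edge (4, 2)→(4, 16): d=(0,14) right/bottom  bias=-1
  edge (4, 16)→(2, 17): d=(-2,1) right/bottom  bias=-1
    (1,5)@(3, 11): e=[3,14,11] → #
    (2,5)@(5, 11): e=[33,-14,9] → ·
    (1,6)@(3, 13): e=[7,14,7] → #
    (2,6)@(5, 13): e=[37,-14,5] → ·
    (1,7)@(3, 15): e=[11,14,3] → #
    (2,7)@(5, 15): e=[41,-14,1] → ·
    (1,8)@(3, 17): e=[15,14,-1] → ·
  covered (3 px):
    · · · · ·
    · · · · ·
    · · · · ·
    · · · · ·
    · · · · ·
    · # · · ·
    · # · · ·
    · # · · ·
    · · · · ·
    · · · · ·
    · · · · ·
    · · · · ·
T1:
  2·area = 82
  edge (6, 4)→(10, 5): d=(4,1) right/bottom  bias=-1
  edge (10, 5)→(4, 24): d=(-6,19) right/bottom  bias=-1
  edge (4, 24)→(6, 4): d=(2,-20) top-left  bias=+0
    (3,2)@(7, 5): e=[3,57,22] → #
    (4,2)@(9, 5): e=[1,19,62] → #
    (3,3)@(7, 7): e=[11,45,26] → #
    (3,4)@(7, 9): e=[19,33,30] → #
    (4,4)@(9, 9): e=[17,-5,70] → ·
    (3,5)@(7, 11): e=[27,21,34] → #
    (4,5)@(9, 11): e=[25,-17,74] → ·
    (3,6)@(7, 13): e=[35,9,38] → #
    (4,6)@(9, 13): e=[33,-29,78] → ·
    (2,7)@(5, 15): e=[45,35,2] → #
    (3,7)@(7, 15): e=[43,-3,42] → ·
    (2,8)@(5, 17): e=[53,23,6] → #
  covered (10 px):
    · · · · ·
    · · · · ·
    · · · # #
    · · · # #
    · · · # ·
    · · · # ·
    · · · # ·
    · · # · ·
    · · # · ·
    · · # · ·
    · · · · ·
    · · · · ·
T2:
  2·area = 76  (B↔C swapped to make it positive)
  edge (4, 1)→(4, 20): d=(0,19) right/bottom  bias=-1
  edge (4, 20)→(0, 6): d=(-4,-14) top-left  bias=+0
  edge (0, 6)→(4, 1): d=(4,-5) top-left  bias=+0
    (1,1)@(3, 3): e=[19,54,3] → #
    (2,1)@(5, 3): e=[-19,82,13] → ·
    (0,2)@(1, 5): e=[57,18,1] → #
    (2,2)@(5, 5): e=[-19,74,21] → ·
    (0,3)@(1, 7): e=[57,10,9] → #
    (2,3)@(5, 7): e=[-19,66,29] → ·
    (0,4)@(1, 9): e=[57,2,17] → #
    (2,4)@(5, 9): e=[-19,58,37] → ·
    (0,5)@(1, 11): e=[57,-6,25] → ·
    (1,5)@(3, 11): e=[19,22,35] → #
    (2,5)@(5, 11): e=[-19,50,45] → ·
    (1,6)@(3, 13): e=[19,14,43] → #
  covered (10 px):
    · · · · ·
    · # · · ·
    # # · · ·
    # # · · ·
    # # · · ·
    · # · · ·
    · # · · ·
    · # · · ·
    · · · · ·
    · · · · ·
    · · · · ·
    · · · · ·
T3:
  2·area = 128  (B↔C swapped to make it positive)
  edge (10, 18)→(0, 16): d=(-10,-2) top-left  bias=+0
  edge (0, 16)→(4, 4): d=(4,-12) top-left  bias=+0
  edge (4, 4)→(10, 18): d=(6,14) right/bottom  bias=-1
    (2,0)@(5, 1): e=[160,0,-32] → ·  [on edge]
    (1,3)@(3, 7): e=[96,0,32] → #  [on edge]
    (2,3)@(5, 7): e=[100,24,4] → #
    (3,3)@(7, 7): e=[104,48,-24] → ·
    (1,4)@(3, 9): e=[76,8,44] → #
    (3,4)@(7, 9): e=[84,56,-12] → ·
    (1,5)@(3, 11): e=[56,16,56] → #
    (3,5)@(7, 11): e=[64,64,0] → ·  [on edge]
    (0,6)@(1, 13): e=[32,0,96] → #  [on edge]
    (3,6)@(7, 13): e=[44,72,12] → #
    (4,6)@(9, 13): e=[48,96,-16] → ·
    (0,7)@(1, 15): e=[12,8,108] → #
    (2,8)@(5, 17): e=[0,64,64] → #  [on edge]
  covered (17 px):
    · · · · ·
    · · · · ·
    · · · · ·
    · # # · ·
    · # # · ·
    · # # · ·
    # # # # ·
    # # # # ·
    · · # # #
    · · · · ·
    · · · · ·
    · · · · ·

Z-buffer (winner per pixel, '.' = empty):
  . . . . .
  . 2 . . .
  2 2 . 1 1
  2 3 3 1 1
  2 3 3 1 .
  . 3 3 1 .
  3 3 3 3 .
  3 3 3 3 .
  . . 3 3 3
  . . 1 . .
  . . . . .
  . . . . .

Answer: 3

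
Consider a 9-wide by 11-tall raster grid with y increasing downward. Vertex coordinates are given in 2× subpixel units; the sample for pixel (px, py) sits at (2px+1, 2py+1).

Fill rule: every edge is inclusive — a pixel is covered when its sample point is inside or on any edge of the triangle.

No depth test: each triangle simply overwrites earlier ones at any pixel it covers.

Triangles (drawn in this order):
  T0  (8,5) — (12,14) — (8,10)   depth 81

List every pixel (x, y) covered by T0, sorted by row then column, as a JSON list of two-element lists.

T0:
  2·area = 20
  edge (8, 5)→(12, 14): d=(4,9) inclusive
  edge (12, 14)→(8, 10): d=(-4,-4) inclusive
  edge (8, 10)→(8, 5): d=(0,-5) inclusive
    (0,1)@(1, 3): e=[55,0,-35] → ·  [on edge]
    (1,2)@(3, 5): e=[45,0,-25] → ·  [on edge]
    (2,3)@(5, 7): e=[35,0,-15] → ·  [on edge]
    (3,4)@(7, 9): e=[25,0,-5] → ·  [on edge]
    (4,4)@(9, 9): e=[7,8,5] → #
    (5,4)@(11, 9): e=[-11,16,15] → ·
    (4,5)@(9, 11): e=[15,0,5] → #  [on edge]
    (5,5)@(11, 11): e=[-3,8,15] → ·
    (4,6)@(9, 13): e=[23,-8,5] → ·
    (5,6)@(11, 13): e=[5,0,15] → #  [on edge]
    (6,6)@(13, 13): e=[-13,8,25] → ·
    (5,7)@(11, 15): e=[13,-8,15] → ·
    (6,7)@(13, 15): e=[-5,0,25] → ·  [on edge]
    (7,8)@(15, 17): e=[-15,0,35] → ·  [on edge]
    (8,9)@(17, 19): e=[-25,0,45] → ·  [on edge]
  covered (3 px):
    · · · · · · · · ·
    · · · · · · · · ·
    · · · · · · · · ·
    · · · · · · · · ·
    · · · · # · · · ·
    · · · · # · · · ·
    · · · · · # · · ·
    · · · · · · · · ·
    · · · · · · · · ·
    · · · · · · · · ·
    · · · · · · · · ·

Result: [[4,4],[4,5],[5,6]]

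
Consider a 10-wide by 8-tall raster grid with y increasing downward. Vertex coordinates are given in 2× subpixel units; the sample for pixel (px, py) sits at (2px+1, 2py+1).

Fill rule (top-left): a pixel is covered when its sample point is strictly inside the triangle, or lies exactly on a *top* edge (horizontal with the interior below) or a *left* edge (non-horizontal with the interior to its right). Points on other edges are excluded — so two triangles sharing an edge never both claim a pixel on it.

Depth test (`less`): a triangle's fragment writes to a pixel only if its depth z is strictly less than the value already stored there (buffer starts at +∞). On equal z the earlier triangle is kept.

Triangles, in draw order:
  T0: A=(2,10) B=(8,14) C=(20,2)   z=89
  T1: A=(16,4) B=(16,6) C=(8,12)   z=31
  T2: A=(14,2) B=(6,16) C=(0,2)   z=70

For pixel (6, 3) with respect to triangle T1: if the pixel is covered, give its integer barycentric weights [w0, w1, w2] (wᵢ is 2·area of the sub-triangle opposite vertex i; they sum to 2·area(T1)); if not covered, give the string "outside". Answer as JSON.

T0:
  2·area = 120  (B↔C swapped to make it positive)
  edge (2, 10)→(20, 2): d=(18,-8) top-left  bias=+0
  edge (20, 2)→(8, 14): d=(-12,12) right/bottom  bias=-1
  edge (8, 14)→(2, 10): d=(-6,-4) top-left  bias=+0
    (9,1)@(19, 3): e=[10,0,110] → ·  [on edge]
    (7,2)@(15, 5): e=[14,24,82] → #
    (8,2)@(17, 5): e=[30,0,90] → ·  [on edge]
    (4,3)@(9, 7): e=[2,72,46] → #
    (5,3)@(11, 7): e=[18,48,54] → #
    (6,3)@(13, 7): e=[34,24,62] → #
    (7,3)@(15, 7): e=[50,0,70] → ·  [on edge]
    (2,4)@(5, 9): e=[6,96,18] → #
    (3,4)@(7, 9): e=[22,72,26] → #
    (6,4)@(13, 9): e=[70,0,50] → ·  [on edge]
    (2,5)@(5, 11): e=[42,72,6] → #
    (5,5)@(11, 11): e=[90,0,30] → ·  [on edge]
    (4,6)@(9, 13): e=[110,0,10] → ·  [on edge]
    (3,7)@(7, 15): e=[130,0,-10] → ·  [on edge]
  covered (12 px):
    · · · · · · · · · ·
    · · · · · · · · · ·
    · · · · · · · # · ·
    · · · · # # # · · ·
    · · # # # # · · · ·
    · · # # # · · · · ·
    · · · # · · · · · ·
    · · · · · · · · · ·
T1:
  2·area = 16
  edge (16, 4)→(16, 6): d=(0,2) right/bottom  bias=-1
  edge (16, 6)→(8, 12): d=(-8,6) right/bottom  bias=-1
  edge (8, 12)→(16, 4): d=(8,-8) top-left  bias=+0
    (9,0)@(19, 1): e=[-6,22,0] → ·  [on edge]
    (8,1)@(17, 3): e=[-2,18,0] → ·  [on edge]
    (7,2)@(15, 5): e=[2,14,0] → #  [on edge]
    (8,2)@(17, 5): e=[-2,2,16] → ·
    (6,3)@(13, 7): e=[6,10,0] → #  [on edge]
    (7,3)@(15, 7): e=[2,-2,16] → ·
    (5,4)@(11, 9): e=[10,6,0] → #  [on edge]
    (6,4)@(13, 9): e=[6,-6,16] → ·
    (4,5)@(9, 11): e=[14,2,0] → #  [on edge]
    (5,5)@(11, 11): e=[10,-10,16] → ·
    (3,6)@(7, 13): e=[18,-2,0] → ·  [on edge]
    (4,6)@(9, 13): e=[14,-14,16] → ·
    (2,7)@(5, 15): e=[22,-6,0] → ·  [on edge]
  covered (4 px):
    · · · · · · · · · ·
    · · · · · · · · · ·
    · · · · · · · # · ·
    · · · · · · # · · ·
    · · · · · # · · · ·
    · · · · # · · · · ·
    · · · · · · · · · ·
    · · · · · · · · · ·
T2:
  2·area = 196
  edge (14, 2)→(6, 16): d=(-8,14) right/bottom  bias=-1
  edge (6, 16)→(0, 2): d=(-6,-14) top-left  bias=+0
  edge (0, 2)→(14, 2): d=(14,0) top-left  bias=+0
    (0,1)@(1, 3): e=[174,8,14] → #
    (1,1)@(3, 3): e=[146,36,14] → #
    (2,1)@(5, 3): e=[118,64,14] → #
    (3,1)@(7, 3): e=[90,92,14] → #
    (4,1)@(9, 3): e=[62,120,14] → #
    (5,1)@(11, 3): e=[34,148,14] → #
    (6,1)@(13, 3): e=[6,176,14] → #
    (7,1)@(15, 3): e=[-22,204,14] → ·
    (0,2)@(1, 5): e=[158,-4,42] → ·
    (1,2)@(3, 5): e=[130,24,42] → #
    (6,2)@(13, 5): e=[-10,164,42] → ·
    (1,3)@(3, 7): e=[114,12,70] → #
    (1,4)@(3, 9): e=[98,0,98] → #  [on edge]
  covered (25 px):
    · · · · · · · · · ·
    # # # # # # # · · ·
    · # # # # # · · · ·
    · # # # # # · · · ·
    · # # # # · · · · ·
    · · # # · · · · · ·
    · · # # · · · · · ·
    · · · · · · · · · ·

Answer: [10,0,6]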